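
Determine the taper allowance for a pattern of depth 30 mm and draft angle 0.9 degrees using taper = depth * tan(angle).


Formula: taper = depth * tan(draft_angle)
tan(0.9 deg) = 0.0157093
taper = 30 mm * 0.0157093 = 0.4713 mm


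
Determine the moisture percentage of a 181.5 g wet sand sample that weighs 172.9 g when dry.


Formula: MC = (W_wet - W_dry) / W_wet * 100
Water mass = 181.5 - 172.9 = 8.6 g
MC = 8.6 / 181.5 * 100 = 4.7383%

Answer: 4.7383%


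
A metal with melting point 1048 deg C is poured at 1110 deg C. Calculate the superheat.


Formula: Superheat = T_pour - T_melt
Superheat = 1110 - 1048 = 62 deg C

Answer: 62 deg C


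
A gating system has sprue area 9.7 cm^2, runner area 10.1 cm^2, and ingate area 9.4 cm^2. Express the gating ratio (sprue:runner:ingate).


Sprue:Runner:Ingate = 1 : 10.1/9.7 : 9.4/9.7 = 1:1.04:0.97


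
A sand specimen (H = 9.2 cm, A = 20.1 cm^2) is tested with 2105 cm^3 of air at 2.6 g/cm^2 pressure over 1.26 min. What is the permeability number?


Formula: Permeability Number P = (V * H) / (p * A * t)
Numerator: V * H = 2105 * 9.2 = 19366.0
Denominator: p * A * t = 2.6 * 20.1 * 1.26 = 65.8476
P = 19366.0 / 65.8476 = 294.1034

Final answer: 294.1034


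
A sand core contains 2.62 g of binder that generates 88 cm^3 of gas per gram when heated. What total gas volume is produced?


Formula: V_gas = W_binder * gas_evolution_rate
V = 2.62 g * 88 cm^3/g = 230.5600 cm^3


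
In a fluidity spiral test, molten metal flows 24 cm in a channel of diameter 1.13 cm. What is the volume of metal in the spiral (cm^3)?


Formula: V = pi * (d/2)^2 * L  (cylinder volume)
Radius = 1.13/2 = 0.565 cm
V = pi * 0.565^2 * 24 = 24.0690 cm^3

24.0690 cm^3


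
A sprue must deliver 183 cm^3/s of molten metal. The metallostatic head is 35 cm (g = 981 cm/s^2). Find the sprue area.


Formula: v = sqrt(2*g*h), A = Q/v
Velocity: v = sqrt(2 * 981 * 35) = sqrt(68670) = 262.0496 cm/s
Sprue area: A = Q / v = 183 / 262.0496 = 0.6983 cm^2

Final answer: 0.6983 cm^2


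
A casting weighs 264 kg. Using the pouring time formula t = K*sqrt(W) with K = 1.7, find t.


Formula: t = K * sqrt(W)
sqrt(W) = sqrt(264) = 16.24808
t = 1.7 * 16.24808 = 27.6217 s

Answer: 27.6217 s


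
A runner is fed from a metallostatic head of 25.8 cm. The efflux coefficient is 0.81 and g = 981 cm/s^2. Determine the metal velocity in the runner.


Formula: v = Cd * sqrt(2 * g * h)  (Torricelli with discharge coefficient)
2*g*h = 2 * 981 * 25.8 = 50619.6 cm^2/s^2
sqrt(50619.6) = 224.98800 cm/s
v = 0.81 * 224.98800 = 182.2403 cm/s

182.2403 cm/s


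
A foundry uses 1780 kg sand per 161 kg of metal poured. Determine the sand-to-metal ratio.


Formula: Sand-to-Metal Ratio = W_sand / W_metal
Ratio = 1780 kg / 161 kg = 11.0559

11.0559


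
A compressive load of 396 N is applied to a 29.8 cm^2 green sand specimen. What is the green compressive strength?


Formula: Compressive Strength = Force / Area
Strength = 396 N / 29.8 cm^2 = 13.2886 N/cm^2

13.2886 N/cm^2


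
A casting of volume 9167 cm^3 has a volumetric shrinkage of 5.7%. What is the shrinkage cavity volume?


Formula: V_shrink = V_casting * shrinkage_pct / 100
V_shrink = 9167 cm^3 * 5.7 / 100 = 522.5190 cm^3


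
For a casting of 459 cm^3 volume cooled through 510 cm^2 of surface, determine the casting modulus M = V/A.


Formula: Casting Modulus M = V / A
M = 459 cm^3 / 510 cm^2 = 0.9000 cm

Final answer: 0.9000 cm


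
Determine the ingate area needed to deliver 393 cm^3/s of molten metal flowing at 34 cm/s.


Formula: A_ingate = Q / v  (continuity equation)
A = 393 cm^3/s / 34 cm/s = 11.5588 cm^2


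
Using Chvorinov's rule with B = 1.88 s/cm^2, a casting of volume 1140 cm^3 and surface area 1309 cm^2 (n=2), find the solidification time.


Formula: t_s = B * (V/A)^n  (Chvorinov's rule, n=2)
Modulus M = V/A = 1140/1309 = 0.870894 cm
M^2 = 0.870894^2 = 0.758456 cm^2
t_s = 1.88 * 0.758456 = 1.4259 s

Answer: 1.4259 s


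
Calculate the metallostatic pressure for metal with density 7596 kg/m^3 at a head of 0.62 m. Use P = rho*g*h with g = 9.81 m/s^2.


Formula: P = rho * g * h
rho * g = 7596 * 9.81 = 74516.76 N/m^3
P = 74516.76 * 0.62 = 46200.3912 Pa

Final answer: 46200.3912 Pa


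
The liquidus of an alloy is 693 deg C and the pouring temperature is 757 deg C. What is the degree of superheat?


Formula: Superheat = T_pour - T_melt
Superheat = 757 - 693 = 64 deg C

64 deg C


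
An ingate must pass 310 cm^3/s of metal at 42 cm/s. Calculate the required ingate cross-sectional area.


Formula: A_ingate = Q / v  (continuity equation)
A = 310 cm^3/s / 42 cm/s = 7.3810 cm^2

Final answer: 7.3810 cm^2


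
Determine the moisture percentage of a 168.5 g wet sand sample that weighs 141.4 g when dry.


Formula: MC = (W_wet - W_dry) / W_wet * 100
Water mass = 168.5 - 141.4 = 27.1 g
MC = 27.1 / 168.5 * 100 = 16.0831%

16.0831%


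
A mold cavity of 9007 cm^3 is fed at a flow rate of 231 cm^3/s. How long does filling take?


Formula: t_fill = V_mold / Q_flow
t = 9007 cm^3 / 231 cm^3/s = 38.9913 s

Answer: 38.9913 s


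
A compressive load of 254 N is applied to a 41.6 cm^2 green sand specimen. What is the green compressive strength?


Formula: Compressive Strength = Force / Area
Strength = 254 N / 41.6 cm^2 = 6.1058 N/cm^2

6.1058 N/cm^2


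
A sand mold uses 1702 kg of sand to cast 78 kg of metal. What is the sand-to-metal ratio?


Formula: Sand-to-Metal Ratio = W_sand / W_metal
Ratio = 1702 kg / 78 kg = 21.8205

Final answer: 21.8205


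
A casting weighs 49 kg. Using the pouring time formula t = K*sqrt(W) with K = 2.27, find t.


Formula: t = K * sqrt(W)
sqrt(W) = sqrt(49) = 7.00000
t = 2.27 * 7.00000 = 15.8900 s

Answer: 15.8900 s


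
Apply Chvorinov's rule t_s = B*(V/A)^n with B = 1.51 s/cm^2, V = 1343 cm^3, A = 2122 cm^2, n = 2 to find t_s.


Formula: t_s = B * (V/A)^n  (Chvorinov's rule, n=2)
Modulus M = V/A = 1343/2122 = 0.632893 cm
M^2 = 0.632893^2 = 0.400554 cm^2
t_s = 1.51 * 0.400554 = 0.6048 s

0.6048 s


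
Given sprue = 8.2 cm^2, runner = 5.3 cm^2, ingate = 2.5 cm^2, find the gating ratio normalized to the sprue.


Sprue:Runner:Ingate = 1 : 5.3/8.2 : 2.5/8.2 = 1:0.65:0.30

Final answer: 1:0.65:0.30


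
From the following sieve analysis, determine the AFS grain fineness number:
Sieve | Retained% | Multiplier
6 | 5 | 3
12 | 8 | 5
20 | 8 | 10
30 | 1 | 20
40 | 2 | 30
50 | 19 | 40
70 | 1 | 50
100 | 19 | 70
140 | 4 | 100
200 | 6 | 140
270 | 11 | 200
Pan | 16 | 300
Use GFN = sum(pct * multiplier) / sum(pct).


Formula: GFN = sum(pct * multiplier) / sum(pct)
sum(pct * multiplier) = 10595
sum(pct) = 100
GFN = 10595 / 100 = 105.95

Answer: 105.95


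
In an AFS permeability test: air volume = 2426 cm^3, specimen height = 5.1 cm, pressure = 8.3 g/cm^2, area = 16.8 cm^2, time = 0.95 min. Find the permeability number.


Formula: Permeability Number P = (V * H) / (p * A * t)
Numerator: V * H = 2426 * 5.1 = 12372.6
Denominator: p * A * t = 8.3 * 16.8 * 0.95 = 132.468
P = 12372.6 / 132.468 = 93.4007

Final answer: 93.4007


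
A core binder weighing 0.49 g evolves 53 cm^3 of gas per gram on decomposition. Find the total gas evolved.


Formula: V_gas = W_binder * gas_evolution_rate
V = 0.49 g * 53 cm^3/g = 25.9700 cm^3


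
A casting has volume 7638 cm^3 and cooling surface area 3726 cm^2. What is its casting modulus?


Formula: Casting Modulus M = V / A
M = 7638 cm^3 / 3726 cm^2 = 2.0499 cm

Answer: 2.0499 cm


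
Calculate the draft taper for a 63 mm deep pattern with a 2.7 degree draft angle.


Formula: taper = depth * tan(draft_angle)
tan(2.7 deg) = 0.0471588
taper = 63 mm * 0.0471588 = 2.9710 mm

2.9710 mm


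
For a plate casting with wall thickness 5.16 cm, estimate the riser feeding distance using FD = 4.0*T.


Formula: FD = 4.0 * T  (riser feeding-distance rule)
FD = 4.0 * 5.16 cm = 20.6400 cm


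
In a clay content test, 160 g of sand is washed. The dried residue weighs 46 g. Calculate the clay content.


Formula: Clay% = (W_total - W_washed) / W_total * 100
Clay mass = 160 - 46 = 114 g
Clay% = 114 / 160 * 100 = 71.2500%

71.2500%


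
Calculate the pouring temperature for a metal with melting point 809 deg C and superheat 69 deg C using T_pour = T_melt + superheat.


Formula: T_pour = T_melt + Superheat
T_pour = 809 + 69 = 878 deg C

878 deg C


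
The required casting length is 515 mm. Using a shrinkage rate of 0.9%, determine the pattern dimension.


Formula: L_pattern = L_casting * (1 + shrinkage_rate/100)
Shrinkage factor = 1 + 0.9/100 = 1.009
L_pattern = 515 mm * 1.009 = 519.6350 mm

519.6350 mm


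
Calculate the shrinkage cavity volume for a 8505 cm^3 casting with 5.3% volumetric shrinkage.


Formula: V_shrink = V_casting * shrinkage_pct / 100
V_shrink = 8505 cm^3 * 5.3 / 100 = 450.7650 cm^3

Answer: 450.7650 cm^3


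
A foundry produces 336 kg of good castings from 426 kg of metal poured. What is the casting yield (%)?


Formula: Casting Yield = (W_good / W_total) * 100
Yield = (336 kg / 426 kg) * 100 = 78.8732%

Answer: 78.8732%


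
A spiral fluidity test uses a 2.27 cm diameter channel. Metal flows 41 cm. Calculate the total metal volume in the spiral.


Formula: V = pi * (d/2)^2 * L  (cylinder volume)
Radius = 2.27/2 = 1.135 cm
V = pi * 1.135^2 * 41 = 165.9302 cm^3

165.9302 cm^3


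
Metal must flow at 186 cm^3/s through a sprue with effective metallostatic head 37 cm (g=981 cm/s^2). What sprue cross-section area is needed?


Formula: v = sqrt(2*g*h), A = Q/v
Velocity: v = sqrt(2 * 981 * 37) = sqrt(72594) = 269.4327 cm/s
Sprue area: A = Q / v = 186 / 269.4327 = 0.6903 cm^2

0.6903 cm^2


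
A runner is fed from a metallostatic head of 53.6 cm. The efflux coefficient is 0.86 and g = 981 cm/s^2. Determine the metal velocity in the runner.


Formula: v = Cd * sqrt(2 * g * h)  (Torricelli with discharge coefficient)
2*g*h = 2 * 981 * 53.6 = 105163.2 cm^2/s^2
sqrt(105163.2) = 324.28876 cm/s
v = 0.86 * 324.28876 = 278.8883 cm/s


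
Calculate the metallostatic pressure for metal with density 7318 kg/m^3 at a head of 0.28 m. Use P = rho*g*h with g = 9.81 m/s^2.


Formula: P = rho * g * h
rho * g = 7318 * 9.81 = 71789.58 N/m^3
P = 71789.58 * 0.28 = 20101.0824 Pa

Final answer: 20101.0824 Pa


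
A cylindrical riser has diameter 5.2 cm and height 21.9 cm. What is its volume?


Formula: V = pi * (D/2)^2 * H  (cylinder volume)
Radius = D/2 = 5.2/2 = 2.6 cm
V = pi * 2.6^2 * 21.9 = 465.0939 cm^3

Answer: 465.0939 cm^3


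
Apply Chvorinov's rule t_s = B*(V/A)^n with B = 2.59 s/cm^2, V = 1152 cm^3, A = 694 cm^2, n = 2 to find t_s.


Formula: t_s = B * (V/A)^n  (Chvorinov's rule, n=2)
Modulus M = V/A = 1152/694 = 1.659942 cm
M^2 = 1.659942^2 = 2.755407 cm^2
t_s = 2.59 * 2.755407 = 7.1365 s

7.1365 s


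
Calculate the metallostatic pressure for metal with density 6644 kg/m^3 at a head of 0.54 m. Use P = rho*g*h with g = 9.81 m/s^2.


Formula: P = rho * g * h
rho * g = 6644 * 9.81 = 65177.64 N/m^3
P = 65177.64 * 0.54 = 35195.9256 Pa

35195.9256 Pa


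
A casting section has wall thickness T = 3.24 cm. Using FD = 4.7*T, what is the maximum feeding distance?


Formula: FD = 4.7 * T  (riser feeding-distance rule)
FD = 4.7 * 3.24 cm = 15.2280 cm

15.2280 cm


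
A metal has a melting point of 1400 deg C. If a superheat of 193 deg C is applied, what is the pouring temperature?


Formula: T_pour = T_melt + Superheat
T_pour = 1400 + 193 = 1593 deg C


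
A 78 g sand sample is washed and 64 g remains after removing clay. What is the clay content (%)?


Formula: Clay% = (W_total - W_washed) / W_total * 100
Clay mass = 78 - 64 = 14 g
Clay% = 14 / 78 * 100 = 17.9487%


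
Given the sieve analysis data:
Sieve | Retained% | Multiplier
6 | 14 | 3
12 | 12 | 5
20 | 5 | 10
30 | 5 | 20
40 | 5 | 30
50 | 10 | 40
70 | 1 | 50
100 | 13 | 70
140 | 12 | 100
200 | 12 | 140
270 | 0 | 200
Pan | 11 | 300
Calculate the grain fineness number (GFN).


Formula: GFN = sum(pct * multiplier) / sum(pct)
sum(pct * multiplier) = 7942
sum(pct) = 100
GFN = 7942 / 100 = 79.42

79.42


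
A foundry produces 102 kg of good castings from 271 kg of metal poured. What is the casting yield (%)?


Formula: Casting Yield = (W_good / W_total) * 100
Yield = (102 kg / 271 kg) * 100 = 37.6384%

Final answer: 37.6384%


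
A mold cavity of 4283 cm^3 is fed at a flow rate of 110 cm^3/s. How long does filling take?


Formula: t_fill = V_mold / Q_flow
t = 4283 cm^3 / 110 cm^3/s = 38.9364 s

38.9364 s


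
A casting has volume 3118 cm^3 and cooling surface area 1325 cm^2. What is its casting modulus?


Formula: Casting Modulus M = V / A
M = 3118 cm^3 / 1325 cm^2 = 2.3532 cm

Answer: 2.3532 cm


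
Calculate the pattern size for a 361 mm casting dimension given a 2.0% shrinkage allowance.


Formula: L_pattern = L_casting * (1 + shrinkage_rate/100)
Shrinkage factor = 1 + 2.0/100 = 1.02
L_pattern = 361 mm * 1.02 = 368.2200 mm

Final answer: 368.2200 mm


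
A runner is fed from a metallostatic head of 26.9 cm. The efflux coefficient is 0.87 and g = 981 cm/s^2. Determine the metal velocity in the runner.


Formula: v = Cd * sqrt(2 * g * h)  (Torricelli with discharge coefficient)
2*g*h = 2 * 981 * 26.9 = 52777.8 cm^2/s^2
sqrt(52777.8) = 229.73419 cm/s
v = 0.87 * 229.73419 = 199.8687 cm/s

Final answer: 199.8687 cm/s


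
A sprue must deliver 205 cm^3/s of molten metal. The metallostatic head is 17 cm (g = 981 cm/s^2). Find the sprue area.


Formula: v = sqrt(2*g*h), A = Q/v
Velocity: v = sqrt(2 * 981 * 17) = sqrt(33354) = 182.6308 cm/s
Sprue area: A = Q / v = 205 / 182.6308 = 1.1225 cm^2


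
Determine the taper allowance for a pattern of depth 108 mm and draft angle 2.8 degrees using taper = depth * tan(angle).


Formula: taper = depth * tan(draft_angle)
tan(2.8 deg) = 0.0489082
taper = 108 mm * 0.0489082 = 5.2821 mm

Answer: 5.2821 mm


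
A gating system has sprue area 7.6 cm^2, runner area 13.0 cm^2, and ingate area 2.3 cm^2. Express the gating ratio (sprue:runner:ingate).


Sprue:Runner:Ingate = 1 : 13.0/7.6 : 2.3/7.6 = 1:1.71:0.30

Answer: 1:1.71:0.30


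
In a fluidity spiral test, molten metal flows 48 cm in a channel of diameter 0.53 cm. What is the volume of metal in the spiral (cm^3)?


Formula: V = pi * (d/2)^2 * L  (cylinder volume)
Radius = 0.53/2 = 0.265 cm
V = pi * 0.265^2 * 48 = 10.5897 cm^3

Final answer: 10.5897 cm^3


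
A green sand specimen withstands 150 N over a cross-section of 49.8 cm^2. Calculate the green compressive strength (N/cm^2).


Formula: Compressive Strength = Force / Area
Strength = 150 N / 49.8 cm^2 = 3.0120 N/cm^2

3.0120 N/cm^2


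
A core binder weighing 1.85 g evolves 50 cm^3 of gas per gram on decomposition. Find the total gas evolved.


Formula: V_gas = W_binder * gas_evolution_rate
V = 1.85 g * 50 cm^3/g = 92.5000 cm^3

Final answer: 92.5000 cm^3


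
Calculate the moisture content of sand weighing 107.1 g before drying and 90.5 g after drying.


Formula: MC = (W_wet - W_dry) / W_wet * 100
Water mass = 107.1 - 90.5 = 16.6 g
MC = 16.6 / 107.1 * 100 = 15.4995%

15.4995%


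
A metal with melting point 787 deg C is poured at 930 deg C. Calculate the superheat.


Formula: Superheat = T_pour - T_melt
Superheat = 930 - 787 = 143 deg C


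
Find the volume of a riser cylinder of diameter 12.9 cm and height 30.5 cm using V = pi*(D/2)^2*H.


Formula: V = pi * (D/2)^2 * H  (cylinder volume)
Radius = D/2 = 12.9/2 = 6.45 cm
V = pi * 6.45^2 * 30.5 = 3986.2923 cm^3

Answer: 3986.2923 cm^3


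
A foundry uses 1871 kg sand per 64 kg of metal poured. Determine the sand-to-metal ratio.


Formula: Sand-to-Metal Ratio = W_sand / W_metal
Ratio = 1871 kg / 64 kg = 29.2344


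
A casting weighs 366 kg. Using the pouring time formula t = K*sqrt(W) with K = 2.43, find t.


Formula: t = K * sqrt(W)
sqrt(W) = sqrt(366) = 19.13113
t = 2.43 * 19.13113 = 46.4886 s

46.4886 s


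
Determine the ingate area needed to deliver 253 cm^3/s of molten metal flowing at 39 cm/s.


Formula: A_ingate = Q / v  (continuity equation)
A = 253 cm^3/s / 39 cm/s = 6.4872 cm^2


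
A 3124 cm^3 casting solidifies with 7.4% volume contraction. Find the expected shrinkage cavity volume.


Formula: V_shrink = V_casting * shrinkage_pct / 100
V_shrink = 3124 cm^3 * 7.4 / 100 = 231.1760 cm^3


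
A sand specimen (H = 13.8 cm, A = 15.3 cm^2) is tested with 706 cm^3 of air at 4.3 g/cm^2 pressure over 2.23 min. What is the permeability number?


Formula: Permeability Number P = (V * H) / (p * A * t)
Numerator: V * H = 706 * 13.8 = 9742.8
Denominator: p * A * t = 4.3 * 15.3 * 2.23 = 146.7117
P = 9742.8 / 146.7117 = 66.4078

Answer: 66.4078


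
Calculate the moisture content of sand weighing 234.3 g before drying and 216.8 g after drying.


Formula: MC = (W_wet - W_dry) / W_wet * 100
Water mass = 234.3 - 216.8 = 17.5 g
MC = 17.5 / 234.3 * 100 = 7.4691%


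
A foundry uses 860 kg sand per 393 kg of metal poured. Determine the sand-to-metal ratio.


Formula: Sand-to-Metal Ratio = W_sand / W_metal
Ratio = 860 kg / 393 kg = 2.1883


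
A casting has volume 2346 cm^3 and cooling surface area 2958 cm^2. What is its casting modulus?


Formula: Casting Modulus M = V / A
M = 2346 cm^3 / 2958 cm^2 = 0.7931 cm

0.7931 cm


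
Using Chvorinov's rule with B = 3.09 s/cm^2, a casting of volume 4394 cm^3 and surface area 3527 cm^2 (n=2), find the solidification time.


Formula: t_s = B * (V/A)^n  (Chvorinov's rule, n=2)
Modulus M = V/A = 4394/3527 = 1.245818 cm
M^2 = 1.245818^2 = 1.552062 cm^2
t_s = 3.09 * 1.552062 = 4.7959 s


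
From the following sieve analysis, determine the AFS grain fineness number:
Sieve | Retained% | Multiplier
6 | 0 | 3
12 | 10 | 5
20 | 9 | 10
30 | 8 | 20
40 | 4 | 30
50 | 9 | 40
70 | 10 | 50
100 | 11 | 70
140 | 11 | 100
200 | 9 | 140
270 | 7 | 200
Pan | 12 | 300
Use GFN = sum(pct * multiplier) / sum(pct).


Formula: GFN = sum(pct * multiplier) / sum(pct)
sum(pct * multiplier) = 9410
sum(pct) = 100
GFN = 9410 / 100 = 94.10

Answer: 94.10


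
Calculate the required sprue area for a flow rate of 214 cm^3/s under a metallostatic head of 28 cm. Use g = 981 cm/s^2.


Formula: v = sqrt(2*g*h), A = Q/v
Velocity: v = sqrt(2 * 981 * 28) = sqrt(54936) = 234.3843 cm/s
Sprue area: A = Q / v = 214 / 234.3843 = 0.9130 cm^2

Answer: 0.9130 cm^2


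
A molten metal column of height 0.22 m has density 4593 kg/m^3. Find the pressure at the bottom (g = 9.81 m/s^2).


Formula: P = rho * g * h
rho * g = 4593 * 9.81 = 45057.33 N/m^3
P = 45057.33 * 0.22 = 9912.6126 Pa

Final answer: 9912.6126 Pa


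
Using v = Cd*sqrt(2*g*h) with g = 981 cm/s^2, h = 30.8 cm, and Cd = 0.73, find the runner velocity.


Formula: v = Cd * sqrt(2 * g * h)  (Torricelli with discharge coefficient)
2*g*h = 2 * 981 * 30.8 = 60429.6 cm^2/s^2
sqrt(60429.6) = 245.82433 cm/s
v = 0.73 * 245.82433 = 179.4518 cm/s


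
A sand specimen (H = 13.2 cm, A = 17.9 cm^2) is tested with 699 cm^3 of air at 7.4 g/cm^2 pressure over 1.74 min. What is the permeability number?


Formula: Permeability Number P = (V * H) / (p * A * t)
Numerator: V * H = 699 * 13.2 = 9226.8
Denominator: p * A * t = 7.4 * 17.9 * 1.74 = 230.4804
P = 9226.8 / 230.4804 = 40.0329


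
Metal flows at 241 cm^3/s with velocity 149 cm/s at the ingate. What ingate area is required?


Formula: A_ingate = Q / v  (continuity equation)
A = 241 cm^3/s / 149 cm/s = 1.6174 cm^2

Final answer: 1.6174 cm^2


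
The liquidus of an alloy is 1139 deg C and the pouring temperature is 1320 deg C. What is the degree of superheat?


Formula: Superheat = T_pour - T_melt
Superheat = 1320 - 1139 = 181 deg C


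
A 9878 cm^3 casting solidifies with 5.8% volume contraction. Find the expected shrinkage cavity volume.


Formula: V_shrink = V_casting * shrinkage_pct / 100
V_shrink = 9878 cm^3 * 5.8 / 100 = 572.9240 cm^3

Answer: 572.9240 cm^3


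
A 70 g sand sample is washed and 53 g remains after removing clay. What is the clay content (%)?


Formula: Clay% = (W_total - W_washed) / W_total * 100
Clay mass = 70 - 53 = 17 g
Clay% = 17 / 70 * 100 = 24.2857%


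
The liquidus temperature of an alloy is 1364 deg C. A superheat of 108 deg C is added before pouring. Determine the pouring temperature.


Formula: T_pour = T_melt + Superheat
T_pour = 1364 + 108 = 1472 deg C

Answer: 1472 deg C


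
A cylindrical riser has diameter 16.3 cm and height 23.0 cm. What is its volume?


Formula: V = pi * (D/2)^2 * H  (cylinder volume)
Radius = D/2 = 16.3/2 = 8.15 cm
V = pi * 8.15^2 * 23.0 = 4799.4661 cm^3

Answer: 4799.4661 cm^3


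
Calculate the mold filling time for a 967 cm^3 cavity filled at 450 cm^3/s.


Formula: t_fill = V_mold / Q_flow
t = 967 cm^3 / 450 cm^3/s = 2.1489 s


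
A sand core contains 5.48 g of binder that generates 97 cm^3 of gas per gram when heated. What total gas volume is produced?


Formula: V_gas = W_binder * gas_evolution_rate
V = 5.48 g * 97 cm^3/g = 531.5600 cm^3

531.5600 cm^3


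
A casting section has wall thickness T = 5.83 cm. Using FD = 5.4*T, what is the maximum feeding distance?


Formula: FD = 5.4 * T  (riser feeding-distance rule)
FD = 5.4 * 5.83 cm = 31.4820 cm

Final answer: 31.4820 cm


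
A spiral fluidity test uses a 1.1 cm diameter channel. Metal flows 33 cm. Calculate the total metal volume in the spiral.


Formula: V = pi * (d/2)^2 * L  (cylinder volume)
Radius = 1.1/2 = 0.55 cm
V = pi * 0.55^2 * 33 = 31.3609 cm^3

Answer: 31.3609 cm^3


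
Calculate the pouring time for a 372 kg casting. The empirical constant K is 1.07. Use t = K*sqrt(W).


Formula: t = K * sqrt(W)
sqrt(W) = sqrt(372) = 19.28730
t = 1.07 * 19.28730 = 20.6374 s

20.6374 s


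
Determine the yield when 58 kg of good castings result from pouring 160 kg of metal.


Formula: Casting Yield = (W_good / W_total) * 100
Yield = (58 kg / 160 kg) * 100 = 36.2500%

36.2500%


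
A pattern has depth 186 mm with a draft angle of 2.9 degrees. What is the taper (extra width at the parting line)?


Formula: taper = depth * tan(draft_angle)
tan(2.9 deg) = 0.0506578
taper = 186 mm * 0.0506578 = 9.4224 mm

9.4224 mm


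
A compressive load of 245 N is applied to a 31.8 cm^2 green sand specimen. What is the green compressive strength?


Formula: Compressive Strength = Force / Area
Strength = 245 N / 31.8 cm^2 = 7.7044 N/cm^2

Answer: 7.7044 N/cm^2


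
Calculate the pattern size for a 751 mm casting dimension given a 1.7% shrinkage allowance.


Formula: L_pattern = L_casting * (1 + shrinkage_rate/100)
Shrinkage factor = 1 + 1.7/100 = 1.017
L_pattern = 751 mm * 1.017 = 763.7670 mm


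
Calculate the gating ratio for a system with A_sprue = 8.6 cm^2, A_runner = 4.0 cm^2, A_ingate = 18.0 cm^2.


Sprue:Runner:Ingate = 1 : 4.0/8.6 : 18.0/8.6 = 1:0.47:2.09

Final answer: 1:0.47:2.09


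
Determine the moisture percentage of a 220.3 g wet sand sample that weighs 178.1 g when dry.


Formula: MC = (W_wet - W_dry) / W_wet * 100
Water mass = 220.3 - 178.1 = 42.2 g
MC = 42.2 / 220.3 * 100 = 19.1557%


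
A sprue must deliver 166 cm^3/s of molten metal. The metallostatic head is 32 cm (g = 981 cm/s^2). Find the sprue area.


Formula: v = sqrt(2*g*h), A = Q/v
Velocity: v = sqrt(2 * 981 * 32) = sqrt(62784) = 250.5674 cm/s
Sprue area: A = Q / v = 166 / 250.5674 = 0.6625 cm^2


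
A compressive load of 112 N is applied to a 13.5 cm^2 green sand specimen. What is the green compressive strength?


Formula: Compressive Strength = Force / Area
Strength = 112 N / 13.5 cm^2 = 8.2963 N/cm^2

Answer: 8.2963 N/cm^2


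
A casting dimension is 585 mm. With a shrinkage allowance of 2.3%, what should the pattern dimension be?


Formula: L_pattern = L_casting * (1 + shrinkage_rate/100)
Shrinkage factor = 1 + 2.3/100 = 1.023
L_pattern = 585 mm * 1.023 = 598.4550 mm

Final answer: 598.4550 mm


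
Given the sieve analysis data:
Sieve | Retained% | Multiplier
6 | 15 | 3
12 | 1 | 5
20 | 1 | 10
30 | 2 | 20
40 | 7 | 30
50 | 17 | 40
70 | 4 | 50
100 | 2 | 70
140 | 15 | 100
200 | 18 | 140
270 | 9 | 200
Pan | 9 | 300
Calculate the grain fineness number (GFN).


Formula: GFN = sum(pct * multiplier) / sum(pct)
sum(pct * multiplier) = 9850
sum(pct) = 100
GFN = 9850 / 100 = 98.50

Answer: 98.50


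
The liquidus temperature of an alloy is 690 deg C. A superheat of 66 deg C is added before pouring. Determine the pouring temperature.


Formula: T_pour = T_melt + Superheat
T_pour = 690 + 66 = 756 deg C

756 deg C


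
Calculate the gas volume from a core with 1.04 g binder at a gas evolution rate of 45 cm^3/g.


Formula: V_gas = W_binder * gas_evolution_rate
V = 1.04 g * 45 cm^3/g = 46.8000 cm^3


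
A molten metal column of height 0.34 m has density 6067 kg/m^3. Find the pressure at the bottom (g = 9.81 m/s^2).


Formula: P = rho * g * h
rho * g = 6067 * 9.81 = 59517.27 N/m^3
P = 59517.27 * 0.34 = 20235.8718 Pa

20235.8718 Pa


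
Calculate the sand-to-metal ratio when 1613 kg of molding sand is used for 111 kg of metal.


Formula: Sand-to-Metal Ratio = W_sand / W_metal
Ratio = 1613 kg / 111 kg = 14.5315

Final answer: 14.5315


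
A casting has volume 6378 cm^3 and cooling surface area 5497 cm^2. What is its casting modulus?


Formula: Casting Modulus M = V / A
M = 6378 cm^3 / 5497 cm^2 = 1.1603 cm

Answer: 1.1603 cm


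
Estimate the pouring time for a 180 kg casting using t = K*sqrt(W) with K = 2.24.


Formula: t = K * sqrt(W)
sqrt(W) = sqrt(180) = 13.41641
t = 2.24 * 13.41641 = 30.0528 s

Final answer: 30.0528 s


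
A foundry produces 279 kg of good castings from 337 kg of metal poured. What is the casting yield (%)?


Formula: Casting Yield = (W_good / W_total) * 100
Yield = (279 kg / 337 kg) * 100 = 82.7893%

82.7893%


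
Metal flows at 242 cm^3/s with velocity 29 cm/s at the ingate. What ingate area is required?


Formula: A_ingate = Q / v  (continuity equation)
A = 242 cm^3/s / 29 cm/s = 8.3448 cm^2


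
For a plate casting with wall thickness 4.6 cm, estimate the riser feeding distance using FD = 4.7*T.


Formula: FD = 4.7 * T  (riser feeding-distance rule)
FD = 4.7 * 4.6 cm = 21.6200 cm

Final answer: 21.6200 cm


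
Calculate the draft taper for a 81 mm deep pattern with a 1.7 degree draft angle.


Formula: taper = depth * tan(draft_angle)
tan(1.7 deg) = 0.0296793
taper = 81 mm * 0.0296793 = 2.4040 mm

2.4040 mm


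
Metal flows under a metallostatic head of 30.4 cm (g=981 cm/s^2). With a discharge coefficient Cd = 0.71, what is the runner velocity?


Formula: v = Cd * sqrt(2 * g * h)  (Torricelli with discharge coefficient)
2*g*h = 2 * 981 * 30.4 = 59644.8 cm^2/s^2
sqrt(59644.8) = 244.22285 cm/s
v = 0.71 * 244.22285 = 173.3982 cm/s


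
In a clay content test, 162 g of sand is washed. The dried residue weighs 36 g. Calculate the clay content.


Formula: Clay% = (W_total - W_washed) / W_total * 100
Clay mass = 162 - 36 = 126 g
Clay% = 126 / 162 * 100 = 77.7778%

77.7778%


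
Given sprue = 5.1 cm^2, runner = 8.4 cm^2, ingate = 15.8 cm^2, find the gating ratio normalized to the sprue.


Sprue:Runner:Ingate = 1 : 8.4/5.1 : 15.8/5.1 = 1:1.65:3.10

Answer: 1:1.65:3.10


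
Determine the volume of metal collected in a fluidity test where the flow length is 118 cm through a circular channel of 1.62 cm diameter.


Formula: V = pi * (d/2)^2 * L  (cylinder volume)
Radius = 1.62/2 = 0.81 cm
V = pi * 0.81^2 * 118 = 243.2215 cm^3

243.2215 cm^3


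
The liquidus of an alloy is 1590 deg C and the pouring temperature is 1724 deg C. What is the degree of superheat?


Formula: Superheat = T_pour - T_melt
Superheat = 1724 - 1590 = 134 deg C

Answer: 134 deg C


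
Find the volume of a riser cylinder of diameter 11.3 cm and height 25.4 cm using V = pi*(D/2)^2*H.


Formula: V = pi * (D/2)^2 * H  (cylinder volume)
Radius = D/2 = 11.3/2 = 5.65 cm
V = pi * 5.65^2 * 25.4 = 2547.3023 cm^3


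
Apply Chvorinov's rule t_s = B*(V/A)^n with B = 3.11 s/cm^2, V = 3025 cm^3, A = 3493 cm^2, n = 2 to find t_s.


Formula: t_s = B * (V/A)^n  (Chvorinov's rule, n=2)
Modulus M = V/A = 3025/3493 = 0.866018 cm
M^2 = 0.866018^2 = 0.749987 cm^2
t_s = 3.11 * 0.749987 = 2.3325 s


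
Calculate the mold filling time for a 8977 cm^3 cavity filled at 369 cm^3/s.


Formula: t_fill = V_mold / Q_flow
t = 8977 cm^3 / 369 cm^3/s = 24.3279 s


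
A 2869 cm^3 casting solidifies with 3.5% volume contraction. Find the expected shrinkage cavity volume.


Formula: V_shrink = V_casting * shrinkage_pct / 100
V_shrink = 2869 cm^3 * 3.5 / 100 = 100.4150 cm^3

Answer: 100.4150 cm^3


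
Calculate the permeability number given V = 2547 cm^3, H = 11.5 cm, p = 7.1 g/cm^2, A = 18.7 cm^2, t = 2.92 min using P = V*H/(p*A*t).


Formula: Permeability Number P = (V * H) / (p * A * t)
Numerator: V * H = 2547 * 11.5 = 29290.5
Denominator: p * A * t = 7.1 * 18.7 * 2.92 = 387.6884
P = 29290.5 / 387.6884 = 75.5517

Final answer: 75.5517


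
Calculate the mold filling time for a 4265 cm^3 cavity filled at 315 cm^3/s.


Formula: t_fill = V_mold / Q_flow
t = 4265 cm^3 / 315 cm^3/s = 13.5397 s

Final answer: 13.5397 s


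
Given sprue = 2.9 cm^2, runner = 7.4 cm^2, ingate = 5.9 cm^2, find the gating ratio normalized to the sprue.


Sprue:Runner:Ingate = 1 : 7.4/2.9 : 5.9/2.9 = 1:2.55:2.03


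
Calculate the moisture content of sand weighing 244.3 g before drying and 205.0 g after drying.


Formula: MC = (W_wet - W_dry) / W_wet * 100
Water mass = 244.3 - 205.0 = 39.3 g
MC = 39.3 / 244.3 * 100 = 16.0868%

Final answer: 16.0868%


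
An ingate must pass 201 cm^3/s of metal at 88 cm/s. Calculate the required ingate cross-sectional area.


Formula: A_ingate = Q / v  (continuity equation)
A = 201 cm^3/s / 88 cm/s = 2.2841 cm^2

Final answer: 2.2841 cm^2


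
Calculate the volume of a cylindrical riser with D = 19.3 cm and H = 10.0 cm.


Formula: V = pi * (D/2)^2 * H  (cylinder volume)
Radius = D/2 = 19.3/2 = 9.65 cm
V = pi * 9.65^2 * 10.0 = 2925.5296 cm^3


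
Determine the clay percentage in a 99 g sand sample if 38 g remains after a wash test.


Formula: Clay% = (W_total - W_washed) / W_total * 100
Clay mass = 99 - 38 = 61 g
Clay% = 61 / 99 * 100 = 61.6162%


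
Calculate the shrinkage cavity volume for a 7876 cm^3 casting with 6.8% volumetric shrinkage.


Formula: V_shrink = V_casting * shrinkage_pct / 100
V_shrink = 7876 cm^3 * 6.8 / 100 = 535.5680 cm^3

535.5680 cm^3


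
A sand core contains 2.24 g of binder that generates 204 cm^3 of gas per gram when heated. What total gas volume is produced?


Formula: V_gas = W_binder * gas_evolution_rate
V = 2.24 g * 204 cm^3/g = 456.9600 cm^3

456.9600 cm^3


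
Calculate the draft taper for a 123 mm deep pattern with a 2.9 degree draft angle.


Formula: taper = depth * tan(draft_angle)
tan(2.9 deg) = 0.0506578
taper = 123 mm * 0.0506578 = 6.2309 mm

Final answer: 6.2309 mm


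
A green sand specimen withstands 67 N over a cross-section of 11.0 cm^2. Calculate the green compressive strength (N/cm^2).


Formula: Compressive Strength = Force / Area
Strength = 67 N / 11.0 cm^2 = 6.0909 N/cm^2

Final answer: 6.0909 N/cm^2


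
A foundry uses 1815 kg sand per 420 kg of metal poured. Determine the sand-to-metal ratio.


Formula: Sand-to-Metal Ratio = W_sand / W_metal
Ratio = 1815 kg / 420 kg = 4.3214

Answer: 4.3214


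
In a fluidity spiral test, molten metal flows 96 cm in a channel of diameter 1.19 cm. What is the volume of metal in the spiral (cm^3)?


Formula: V = pi * (d/2)^2 * L  (cylinder volume)
Radius = 1.19/2 = 0.595 cm
V = pi * 0.595^2 * 96 = 106.7714 cm^3


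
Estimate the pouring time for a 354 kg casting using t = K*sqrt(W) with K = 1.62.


Formula: t = K * sqrt(W)
sqrt(W) = sqrt(354) = 18.81489
t = 1.62 * 18.81489 = 30.4801 s

30.4801 s


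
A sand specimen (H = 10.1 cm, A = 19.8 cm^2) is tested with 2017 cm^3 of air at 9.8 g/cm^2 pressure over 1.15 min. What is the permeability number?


Formula: Permeability Number P = (V * H) / (p * A * t)
Numerator: V * H = 2017 * 10.1 = 20371.7
Denominator: p * A * t = 9.8 * 19.8 * 1.15 = 223.146
P = 20371.7 / 223.146 = 91.2931


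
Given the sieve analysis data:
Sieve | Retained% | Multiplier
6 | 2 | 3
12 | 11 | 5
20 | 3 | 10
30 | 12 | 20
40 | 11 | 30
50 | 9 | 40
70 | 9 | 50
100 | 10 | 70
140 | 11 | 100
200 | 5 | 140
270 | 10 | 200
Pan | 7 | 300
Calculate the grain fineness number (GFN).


Formula: GFN = sum(pct * multiplier) / sum(pct)
sum(pct * multiplier) = 8071
sum(pct) = 100
GFN = 8071 / 100 = 80.71

Answer: 80.71


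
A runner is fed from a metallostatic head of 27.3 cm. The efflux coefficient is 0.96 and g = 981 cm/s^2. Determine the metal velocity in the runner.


Formula: v = Cd * sqrt(2 * g * h)  (Torricelli with discharge coefficient)
2*g*h = 2 * 981 * 27.3 = 53562.6 cm^2/s^2
sqrt(53562.6) = 231.43595 cm/s
v = 0.96 * 231.43595 = 222.1785 cm/s


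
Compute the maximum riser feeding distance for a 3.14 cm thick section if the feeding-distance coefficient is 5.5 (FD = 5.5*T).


Formula: FD = 5.5 * T  (riser feeding-distance rule)
FD = 5.5 * 3.14 cm = 17.2700 cm

Final answer: 17.2700 cm


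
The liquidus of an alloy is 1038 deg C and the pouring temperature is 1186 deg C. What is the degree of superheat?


Formula: Superheat = T_pour - T_melt
Superheat = 1186 - 1038 = 148 deg C

Answer: 148 deg C


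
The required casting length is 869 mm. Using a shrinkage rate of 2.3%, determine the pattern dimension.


Formula: L_pattern = L_casting * (1 + shrinkage_rate/100)
Shrinkage factor = 1 + 2.3/100 = 1.023
L_pattern = 869 mm * 1.023 = 888.9870 mm

Final answer: 888.9870 mm


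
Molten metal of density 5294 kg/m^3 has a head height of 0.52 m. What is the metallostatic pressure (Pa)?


Formula: P = rho * g * h
rho * g = 5294 * 9.81 = 51934.14 N/m^3
P = 51934.14 * 0.52 = 27005.7528 Pa


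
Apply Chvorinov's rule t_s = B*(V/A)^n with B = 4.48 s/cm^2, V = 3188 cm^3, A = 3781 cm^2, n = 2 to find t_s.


Formula: t_s = B * (V/A)^n  (Chvorinov's rule, n=2)
Modulus M = V/A = 3188/3781 = 0.843163 cm
M^2 = 0.843163^2 = 0.710924 cm^2
t_s = 4.48 * 0.710924 = 3.1849 s


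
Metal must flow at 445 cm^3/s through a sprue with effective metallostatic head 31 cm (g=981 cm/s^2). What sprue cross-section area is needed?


Formula: v = sqrt(2*g*h), A = Q/v
Velocity: v = sqrt(2 * 981 * 31) = sqrt(60822) = 246.6212 cm/s
Sprue area: A = Q / v = 445 / 246.6212 = 1.8044 cm^2


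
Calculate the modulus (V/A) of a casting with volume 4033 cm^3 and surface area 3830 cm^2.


Formula: Casting Modulus M = V / A
M = 4033 cm^3 / 3830 cm^2 = 1.0530 cm

Answer: 1.0530 cm


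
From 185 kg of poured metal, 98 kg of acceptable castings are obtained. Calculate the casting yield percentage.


Formula: Casting Yield = (W_good / W_total) * 100
Yield = (98 kg / 185 kg) * 100 = 52.9730%

52.9730%


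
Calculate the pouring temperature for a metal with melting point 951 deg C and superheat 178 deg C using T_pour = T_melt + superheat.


Formula: T_pour = T_melt + Superheat
T_pour = 951 + 178 = 1129 deg C

Answer: 1129 deg C


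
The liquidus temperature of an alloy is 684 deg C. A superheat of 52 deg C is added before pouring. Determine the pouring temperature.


Formula: T_pour = T_melt + Superheat
T_pour = 684 + 52 = 736 deg C

Final answer: 736 deg C


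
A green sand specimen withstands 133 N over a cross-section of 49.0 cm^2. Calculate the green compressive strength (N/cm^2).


Formula: Compressive Strength = Force / Area
Strength = 133 N / 49.0 cm^2 = 2.7143 N/cm^2


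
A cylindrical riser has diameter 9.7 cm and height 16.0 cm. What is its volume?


Formula: V = pi * (D/2)^2 * H  (cylinder volume)
Radius = D/2 = 9.7/2 = 4.85 cm
V = pi * 4.85^2 * 16.0 = 1182.3698 cm^3


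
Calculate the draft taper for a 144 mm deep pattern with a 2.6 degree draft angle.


Formula: taper = depth * tan(draft_angle)
tan(2.6 deg) = 0.0454097
taper = 144 mm * 0.0454097 = 6.5390 mm


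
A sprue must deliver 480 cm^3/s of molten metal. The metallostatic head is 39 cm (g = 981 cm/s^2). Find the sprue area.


Formula: v = sqrt(2*g*h), A = Q/v
Velocity: v = sqrt(2 * 981 * 39) = sqrt(76518) = 276.6189 cm/s
Sprue area: A = Q / v = 480 / 276.6189 = 1.7352 cm^2


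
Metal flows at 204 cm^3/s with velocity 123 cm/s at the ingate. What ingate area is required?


Formula: A_ingate = Q / v  (continuity equation)
A = 204 cm^3/s / 123 cm/s = 1.6585 cm^2

Answer: 1.6585 cm^2


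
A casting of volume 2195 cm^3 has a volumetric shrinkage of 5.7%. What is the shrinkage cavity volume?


Formula: V_shrink = V_casting * shrinkage_pct / 100
V_shrink = 2195 cm^3 * 5.7 / 100 = 125.1150 cm^3

Answer: 125.1150 cm^3


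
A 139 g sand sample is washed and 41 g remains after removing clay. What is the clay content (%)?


Formula: Clay% = (W_total - W_washed) / W_total * 100
Clay mass = 139 - 41 = 98 g
Clay% = 98 / 139 * 100 = 70.5036%


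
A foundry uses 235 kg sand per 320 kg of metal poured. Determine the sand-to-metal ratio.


Formula: Sand-to-Metal Ratio = W_sand / W_metal
Ratio = 235 kg / 320 kg = 0.7344

Answer: 0.7344


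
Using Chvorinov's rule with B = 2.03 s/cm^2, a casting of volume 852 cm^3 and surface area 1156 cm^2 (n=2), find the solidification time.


Formula: t_s = B * (V/A)^n  (Chvorinov's rule, n=2)
Modulus M = V/A = 852/1156 = 0.737024 cm
M^2 = 0.737024^2 = 0.543204 cm^2
t_s = 2.03 * 0.543204 = 1.1027 s

Answer: 1.1027 s


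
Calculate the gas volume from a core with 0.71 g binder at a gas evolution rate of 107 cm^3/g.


Formula: V_gas = W_binder * gas_evolution_rate
V = 0.71 g * 107 cm^3/g = 75.9700 cm^3

75.9700 cm^3


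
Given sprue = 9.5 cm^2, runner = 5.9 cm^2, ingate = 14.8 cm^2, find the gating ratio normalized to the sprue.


Sprue:Runner:Ingate = 1 : 5.9/9.5 : 14.8/9.5 = 1:0.62:1.56

Answer: 1:0.62:1.56


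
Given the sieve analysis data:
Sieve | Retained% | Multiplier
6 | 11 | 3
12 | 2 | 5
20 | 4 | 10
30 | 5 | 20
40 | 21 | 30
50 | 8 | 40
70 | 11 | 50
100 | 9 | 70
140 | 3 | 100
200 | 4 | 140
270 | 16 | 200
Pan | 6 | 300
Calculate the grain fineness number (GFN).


Formula: GFN = sum(pct * multiplier) / sum(pct)
sum(pct * multiplier) = 8173
sum(pct) = 100
GFN = 8173 / 100 = 81.73

81.73


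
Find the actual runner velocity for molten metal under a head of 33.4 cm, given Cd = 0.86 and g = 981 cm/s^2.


Formula: v = Cd * sqrt(2 * g * h)  (Torricelli with discharge coefficient)
2*g*h = 2 * 981 * 33.4 = 65530.8 cm^2/s^2
sqrt(65530.8) = 255.98984 cm/s
v = 0.86 * 255.98984 = 220.1513 cm/s

Final answer: 220.1513 cm/s


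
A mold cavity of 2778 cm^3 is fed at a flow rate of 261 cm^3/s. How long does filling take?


Formula: t_fill = V_mold / Q_flow
t = 2778 cm^3 / 261 cm^3/s = 10.6437 s

10.6437 s


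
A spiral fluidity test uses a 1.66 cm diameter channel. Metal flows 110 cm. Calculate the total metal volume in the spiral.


Formula: V = pi * (d/2)^2 * L  (cylinder volume)
Radius = 1.66/2 = 0.83 cm
V = pi * 0.83^2 * 110 = 238.0667 cm^3

Answer: 238.0667 cm^3


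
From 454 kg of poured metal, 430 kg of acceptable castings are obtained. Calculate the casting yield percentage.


Formula: Casting Yield = (W_good / W_total) * 100
Yield = (430 kg / 454 kg) * 100 = 94.7137%


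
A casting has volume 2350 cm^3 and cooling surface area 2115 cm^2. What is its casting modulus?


Formula: Casting Modulus M = V / A
M = 2350 cm^3 / 2115 cm^2 = 1.1111 cm

Answer: 1.1111 cm


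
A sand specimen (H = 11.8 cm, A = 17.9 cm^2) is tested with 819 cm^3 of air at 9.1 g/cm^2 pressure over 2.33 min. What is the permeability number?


Formula: Permeability Number P = (V * H) / (p * A * t)
Numerator: V * H = 819 * 11.8 = 9664.2
Denominator: p * A * t = 9.1 * 17.9 * 2.33 = 379.5337
P = 9664.2 / 379.5337 = 25.4634

Answer: 25.4634
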